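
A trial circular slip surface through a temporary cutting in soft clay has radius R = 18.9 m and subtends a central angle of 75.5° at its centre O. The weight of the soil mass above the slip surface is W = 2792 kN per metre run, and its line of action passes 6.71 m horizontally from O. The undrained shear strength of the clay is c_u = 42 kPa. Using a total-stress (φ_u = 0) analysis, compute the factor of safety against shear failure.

Taking moments about the centre O, the resisting moment is provided by the undrained shear strength acting along the arc:
Arc length L_a = R·θ = 18.9·(75.5°·π/180) = 18.9·1.3177 = 24.90 m
M_R = c_u·L_a·R = 42·24.90·18.9 = 19769.6 kN·m/m
M_D = W·d = 2792·6.71 = 18734.3 kN·m/m
FS = M_R / M_D = 19769.6 / 18734.3 = 1.055

FS = 1.06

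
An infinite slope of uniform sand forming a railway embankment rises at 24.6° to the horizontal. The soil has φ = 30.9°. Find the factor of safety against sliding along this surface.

For a dry cohesionless infinite slope the factor of safety is FS = tanφ / tanβ.
FS = tan30.9° / tan24.6° = 0.5985 / 0.4578 = 1.307

FS = 1.31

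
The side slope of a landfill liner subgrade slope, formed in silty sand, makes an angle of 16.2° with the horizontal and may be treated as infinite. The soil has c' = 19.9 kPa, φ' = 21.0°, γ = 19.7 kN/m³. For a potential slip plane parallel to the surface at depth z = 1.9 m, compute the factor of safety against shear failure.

For an infinite slope with a slip plane parallel to the surface (no pore pressure): FS = [c' + γz cos²β tanφ'] / [γz sinβ cosβ].
γz = 19.7·1.9 = 37.43 kN/m²
Numerator = 19.9 + 37.43·cos²16.2°·tan21.0° = 19.9 + 37.43·0.9222·0.3839 = 33.150 kPa
Denominator = 37.43·sin16.2°·cos16.2° = 37.43·0.2790·0.9603 = 10.028 kPa
FS = 33.150 / 10.028 = 3.306

FS = 3.31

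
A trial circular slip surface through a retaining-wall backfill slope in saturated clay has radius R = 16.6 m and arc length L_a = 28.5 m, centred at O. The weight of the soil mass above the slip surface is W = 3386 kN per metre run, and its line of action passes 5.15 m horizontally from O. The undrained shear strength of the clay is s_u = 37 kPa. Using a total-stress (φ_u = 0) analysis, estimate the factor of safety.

Taking moments about the centre O, the resisting moment is provided by the undrained shear strength acting along the arc:
M_R = s_u·L_a·R = 37·28.50·16.6 = 17504.7 kN·m/m
M_D = W·d = 3386·5.15 = 17437.9 kN·m/m
FS = M_R / M_D = 17504.7 / 17437.9 = 1.004

FS = 1.00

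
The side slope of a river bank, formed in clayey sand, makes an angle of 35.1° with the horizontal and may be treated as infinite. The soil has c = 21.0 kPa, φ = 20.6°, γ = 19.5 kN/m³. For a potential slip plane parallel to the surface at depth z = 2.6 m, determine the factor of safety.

For an infinite slope with a slip plane parallel to the surface (no pore pressure): FS = [c + γz cos²β tanφ] / [γz sinβ cosβ].
γz = 19.5·2.6 = 50.70 kN/m²
Numerator = 21.0 + 50.70·cos²35.1°·tan20.6° = 21.0 + 50.70·0.6694·0.3759 = 33.756 kPa
Denominator = 50.70·sin35.1°·cos35.1° = 50.70·0.5750·0.8181 = 23.851 kPa
FS = 33.756 / 23.851 = 1.415

FS = 1.42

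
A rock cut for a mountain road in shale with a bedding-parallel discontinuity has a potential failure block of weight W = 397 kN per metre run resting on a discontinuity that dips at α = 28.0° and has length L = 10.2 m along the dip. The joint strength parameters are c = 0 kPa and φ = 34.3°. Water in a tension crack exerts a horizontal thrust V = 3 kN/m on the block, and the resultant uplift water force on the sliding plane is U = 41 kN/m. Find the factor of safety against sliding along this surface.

Resolving the block weight along and normal to the plane and applying the Mohr–Coulomb strength on the joint:
N' = W cosα − U − V sinα = 397·cos28.0° − 41 − 3·sin28.0° = 308.1 kN/m
Driving force T = W sinα + V cosα = 397·sin28.0° + 3·cos28.0° = 189.0 kN/m
Resisting force R = c·L + N'·tanφ = 0·10.2 + 308.1·tan34.3° = 0.0 + 210.2 = 210.2 kN/m
FS = R / T = 210.2 / 189.0 = 1.112

FS = 1.11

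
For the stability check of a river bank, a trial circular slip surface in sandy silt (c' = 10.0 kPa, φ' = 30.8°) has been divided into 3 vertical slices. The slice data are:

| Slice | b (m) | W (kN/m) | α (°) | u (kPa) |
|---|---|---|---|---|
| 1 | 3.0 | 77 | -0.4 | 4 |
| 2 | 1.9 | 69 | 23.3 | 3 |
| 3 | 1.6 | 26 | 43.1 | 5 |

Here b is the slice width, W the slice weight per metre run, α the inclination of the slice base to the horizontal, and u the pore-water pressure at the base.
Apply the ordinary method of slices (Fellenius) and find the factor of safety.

FS = 3.37

Ordinary method of slices: FS = Σ[c'·Δl_i + (W_i cosα_i − u_i·Δl_i)·tanφ'] / Σ W_i sinα_i, with Δl_i = b_i / cosα_i.
Slice 1: Δl = 3.0/cos(-0.4°) = 3.000 m; N'_1 = 77·cos(-0.4°) − 4·3.000 = 65.0; c'Δl = 30.00; W sinα = -0.5
Slice 2: Δl = 1.9/cos23.3° = 2.069 m; N'_2 = 69·cos23.3° − 3·2.069 = 57.2; c'Δl = 20.69; W sinα = 27.3
Slice 3: Δl = 1.6/cos43.1° = 2.191 m; N'_3 = 26·cos43.1° − 5·2.191 = 8.0; c'Δl = 21.91; W sinα = 17.8
Σc'Δl = 72.6 kN/m; ΣN' = 130.2 kN/m; ΣW sinα = 44.5 kN/m
Resisting = 72.6 + 130.2·tan30.8° = 72.6 + 77.6 = 150.2 kN/m
FS = 150.2 / 44.5 = 3.374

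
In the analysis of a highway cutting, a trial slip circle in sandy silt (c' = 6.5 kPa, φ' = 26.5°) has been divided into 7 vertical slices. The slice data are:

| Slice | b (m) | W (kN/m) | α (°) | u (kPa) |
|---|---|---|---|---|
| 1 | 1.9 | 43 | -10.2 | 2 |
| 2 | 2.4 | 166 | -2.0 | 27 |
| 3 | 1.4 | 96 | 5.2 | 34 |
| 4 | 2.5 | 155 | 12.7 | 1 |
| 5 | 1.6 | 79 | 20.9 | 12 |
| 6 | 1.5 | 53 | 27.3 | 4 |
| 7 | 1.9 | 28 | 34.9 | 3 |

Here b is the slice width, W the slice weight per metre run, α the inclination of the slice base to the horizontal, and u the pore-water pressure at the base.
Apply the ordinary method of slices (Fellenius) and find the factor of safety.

FS = 3.20

Ordinary method of slices: FS = Σ[c'·Δl_i + (W_i cosα_i − u_i·Δl_i)·tanφ'] / Σ W_i sinα_i, with Δl_i = b_i / cosα_i.
Slice 1: Δl = 1.9/cos(-10.2°) = 1.931 m; N'_1 = 43·cos(-10.2°) − 2·1.931 = 38.5; c'Δl = 12.55; W sinα = -7.6
Slice 2: Δl = 2.4/cos(-2.0°) = 2.401 m; N'_2 = 166·cos(-2.0°) − 27·2.401 = 101.1; c'Δl = 15.61; W sinα = -5.8
Slice 3: Δl = 1.4/cos5.2° = 1.406 m; N'_3 = 96·cos5.2° − 34·1.406 = 47.8; c'Δl = 9.14; W sinα = 8.7
Slice 4: Δl = 2.5/cos12.7° = 2.563 m; N'_4 = 155·cos12.7° − 1·2.563 = 148.6; c'Δl = 16.66; W sinα = 34.1
Slice 5: Δl = 1.6/cos20.9° = 1.713 m; N'_5 = 79·cos20.9° − 12·1.713 = 53.2; c'Δl = 11.13; W sinα = 28.2
Slice 6: Δl = 1.5/cos27.3° = 1.688 m; N'_6 = 53·cos27.3° − 4·1.688 = 40.3; c'Δl = 10.97; W sinα = 24.3
Slice 7: Δl = 1.9/cos34.9° = 2.317 m; N'_7 = 28·cos34.9° − 3·2.317 = 16.0; c'Δl = 15.06; W sinα = 16.0
Σc'Δl = 91.1 kN/m; ΣN' = 445.6 kN/m; ΣW sinα = 97.9 kN/m
Resisting = 91.1 + 445.6·tan26.5° = 91.1 + 222.2 = 313.3 kN/m
FS = 313.3 / 97.9 = 3.201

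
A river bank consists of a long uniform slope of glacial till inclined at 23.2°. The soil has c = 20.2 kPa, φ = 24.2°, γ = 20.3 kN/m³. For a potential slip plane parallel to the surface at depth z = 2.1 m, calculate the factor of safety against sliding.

FS = 2.36

For an infinite slope with a slip plane parallel to the surface (no pore pressure): FS = [c + γz cos²β tanφ] / [γz sinβ cosβ].
γz = 20.3·2.1 = 42.63 kN/m²
Numerator = 20.2 + 42.63·cos²23.2°·tan24.2° = 20.2 + 42.63·0.8448·0.4494 = 36.385 kPa
Denominator = 42.63·sin23.2°·cos23.2° = 42.63·0.3939·0.9191 = 15.436 kPa
FS = 36.385 / 15.436 = 2.357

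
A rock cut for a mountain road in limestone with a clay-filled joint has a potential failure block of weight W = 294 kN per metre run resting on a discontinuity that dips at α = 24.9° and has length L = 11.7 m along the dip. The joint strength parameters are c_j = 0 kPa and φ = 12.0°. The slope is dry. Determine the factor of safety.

FS = 0.46

Resolving the block weight along and normal to the plane and applying the Mohr–Coulomb strength on the joint:
N' = W cosα = 294·cos24.9° = 266.7 kN/m
Driving force T = W sinα = 294·sin24.9° = 123.8 kN/m
Resisting force R = c_j·L + N'·tanφ = 0·11.7 + 266.7·tan12.0° = 0.0 + 56.7 = 56.7 kN/m
FS = R / T = 56.7 / 123.8 = 0.458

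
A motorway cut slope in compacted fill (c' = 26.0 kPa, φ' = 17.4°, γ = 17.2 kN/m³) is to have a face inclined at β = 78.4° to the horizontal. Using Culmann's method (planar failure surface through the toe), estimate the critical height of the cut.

H_c = 10.97 m

Culmann's analysis gives the critical failure plane at α_cr = (β + φ')/2 = (78.4 + 17.4)/2 = 47.9°, and the critical height
H_c = (4c'/γ) · sinβ cosφ' / [1 − cos(β − φ')]
    = (4·26.0/17.2) · sin78.4°·cos17.4° / [1 − cos(61.0°)]
    = 6.047 · 0.9796·0.9542 / [1 − 0.4848]
    = 6.047 · 0.9348 / 0.5152
    = 10.97 m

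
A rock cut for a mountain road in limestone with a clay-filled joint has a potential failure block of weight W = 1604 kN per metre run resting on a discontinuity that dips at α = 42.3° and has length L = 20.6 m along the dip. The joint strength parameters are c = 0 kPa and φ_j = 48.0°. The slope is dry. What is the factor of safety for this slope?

FS = 1.22

Resolving the block weight along and normal to the plane and applying the Mohr–Coulomb strength on the joint:
N' = W cosα = 1604·cos42.3° = 1186.4 kN/m
Driving force T = W sinα = 1604·sin42.3° = 1079.5 kN/m
Resisting force R = c·L + N'·tanφ_j = 0·20.6 + 1186.4·tan48.0° = 0.0 + 1317.6 = 1317.6 kN/m
FS = R / T = 1317.6 / 1079.5 = 1.221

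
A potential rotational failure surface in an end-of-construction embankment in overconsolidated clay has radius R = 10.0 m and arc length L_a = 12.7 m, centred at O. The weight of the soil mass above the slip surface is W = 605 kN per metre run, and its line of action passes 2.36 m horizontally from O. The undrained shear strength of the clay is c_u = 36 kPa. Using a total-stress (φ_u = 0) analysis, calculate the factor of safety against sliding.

FS = 3.20

Taking moments about the centre O, the resisting moment is provided by the undrained shear strength acting along the arc:
M_R = c_u·L_a·R = 36·12.70·10.0 = 4572.0 kN·m/m
M_D = W·d = 605·2.36 = 1427.8 kN·m/m
FS = M_R / M_D = 4572.0 / 1427.8 = 3.202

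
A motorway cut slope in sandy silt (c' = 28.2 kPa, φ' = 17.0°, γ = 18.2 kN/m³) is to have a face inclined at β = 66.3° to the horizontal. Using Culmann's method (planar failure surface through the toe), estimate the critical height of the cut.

H_c = 15.60 m

Culmann's analysis gives the critical failure plane at α_cr = (β + φ')/2 = (66.3 + 17.0)/2 = 41.6°, and the critical height
H_c = (4c'/γ) · sinβ cosφ' / [1 − cos(β − φ')]
    = (4·28.2/18.2) · sin66.3°·cos17.0° / [1 − cos(49.3°)]
    = 6.198 · 0.9157·0.9563 / [1 − 0.6521]
    = 6.198 · 0.8757 / 0.3479
    = 15.60 m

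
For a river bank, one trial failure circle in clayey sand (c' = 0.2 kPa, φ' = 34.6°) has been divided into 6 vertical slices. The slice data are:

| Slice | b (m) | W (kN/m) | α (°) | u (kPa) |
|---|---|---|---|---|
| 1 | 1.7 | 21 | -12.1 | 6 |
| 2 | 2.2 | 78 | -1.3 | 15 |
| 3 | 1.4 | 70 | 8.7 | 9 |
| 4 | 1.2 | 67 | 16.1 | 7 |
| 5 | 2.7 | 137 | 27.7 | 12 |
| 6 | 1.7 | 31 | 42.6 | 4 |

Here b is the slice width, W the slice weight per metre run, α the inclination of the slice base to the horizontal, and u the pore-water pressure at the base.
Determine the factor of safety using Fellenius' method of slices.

Ordinary method of slices: FS = Σ[c'·Δl_i + (W_i cosα_i − u_i·Δl_i)·tanφ'] / Σ W_i sinα_i, with Δl_i = b_i / cosα_i.
Slice 1: Δl = 1.7/cos(-12.1°) = 1.739 m; N'_1 = 21·cos(-12.1°) − 6·1.739 = 10.1; c'Δl = 0.35; W sinα = -4.4
Slice 2: Δl = 2.2/cos(-1.3°) = 2.201 m; N'_2 = 78·cos(-1.3°) − 15·2.201 = 45.0; c'Δl = 0.44; W sinα = -1.8
Slice 3: Δl = 1.4/cos8.7° = 1.416 m; N'_3 = 70·cos8.7° − 9·1.416 = 56.4; c'Δl = 0.28; W sinα = 10.6
Slice 4: Δl = 1.2/cos16.1° = 1.249 m; N'_4 = 67·cos16.1° − 7·1.249 = 55.6; c'Δl = 0.25; W sinα = 18.6
Slice 5: Δl = 2.7/cos27.7° = 3.049 m; N'_5 = 137·cos27.7° − 12·3.049 = 84.7; c'Δl = 0.61; W sinα = 63.7
Slice 6: Δl = 1.7/cos42.6° = 2.309 m; N'_6 = 31·cos42.6° − 4·2.309 = 13.6; c'Δl = 0.46; W sinα = 21.0
Σc'Δl = 2.4 kN/m; ΣN' = 265.4 kN/m; ΣW sinα = 107.7 kN/m
Resisting = 2.4 + 265.4·tan34.6° = 2.4 + 183.1 = 185.5 kN/m
FS = 185.5 / 107.7 = 1.723

FS = 1.72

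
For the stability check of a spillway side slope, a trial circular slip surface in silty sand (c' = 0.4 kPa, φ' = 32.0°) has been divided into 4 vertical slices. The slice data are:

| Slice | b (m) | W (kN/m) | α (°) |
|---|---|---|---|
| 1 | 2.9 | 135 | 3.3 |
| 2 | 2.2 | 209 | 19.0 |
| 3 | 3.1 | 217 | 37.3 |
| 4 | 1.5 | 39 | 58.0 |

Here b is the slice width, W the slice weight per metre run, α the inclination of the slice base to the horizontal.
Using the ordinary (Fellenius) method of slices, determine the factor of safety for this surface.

Ordinary method of slices: FS = Σ[c'·Δl_i + (W_i cosα_i)·tanφ'] / Σ W_i sinα_i, with Δl_i = b_i / cosα_i.
Slice 1: Δl = 2.9/cos3.3° = 2.905 m; N'_1 = 135·cos3.3° = 134.8; c'Δl = 1.16; W sinα = 7.8
Slice 2: Δl = 2.2/cos19.0° = 2.327 m; N'_2 = 209·cos19.0° = 197.6; c'Δl = 0.93; W sinα = 68.0
Slice 3: Δl = 3.1/cos37.3° = 3.897 m; N'_3 = 217·cos37.3° = 172.6; c'Δl = 1.56; W sinα = 131.5
Slice 4: Δl = 1.5/cos58.0° = 2.831 m; N'_4 = 39·cos58.0° = 20.7; c'Δl = 1.13; W sinα = 33.1
Σc'Δl = 4.8 kN/m; ΣN' = 525.7 kN/m; ΣW sinα = 240.4 kN/m
Resisting = 4.8 + 525.7·tan32.0° = 4.8 + 328.5 = 333.3 kN/m
FS = 333.3 / 240.4 = 1.386

FS = 1.39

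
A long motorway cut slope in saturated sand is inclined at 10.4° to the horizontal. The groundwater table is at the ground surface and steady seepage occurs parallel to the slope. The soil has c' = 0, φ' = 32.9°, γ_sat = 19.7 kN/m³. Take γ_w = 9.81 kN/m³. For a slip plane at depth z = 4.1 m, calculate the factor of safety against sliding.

FS = 1.77

With seepage parallel to the slope and the water table at the surface, the effective normal stress on the slip plane uses the buoyant unit weight γ' = γ_sat − γ_w while the driving shear stress uses γ_sat:
FS = [c' + γ' z cos²β tanφ'] / [γ_sat z sinβ cosβ]
(For c' = 0 this reduces to FS = (γ'/γ_sat)·tanφ'/tanβ.)
γ' = 19.7 − 9.81 = 9.89 kN/m³
Numerator = 0.0 + 9.89·4.1·cos²10.4°·tan32.9° = 0.0 + 9.89·4.1·0.9674·0.6469 = 25.377 kPa
Denominator = 19.7·4.1·sin10.4°·cos10.4° = 19.7·4.1·0.1805·0.9836 = 14.341 kPa
FS = 25.377 / 14.341 = 1.770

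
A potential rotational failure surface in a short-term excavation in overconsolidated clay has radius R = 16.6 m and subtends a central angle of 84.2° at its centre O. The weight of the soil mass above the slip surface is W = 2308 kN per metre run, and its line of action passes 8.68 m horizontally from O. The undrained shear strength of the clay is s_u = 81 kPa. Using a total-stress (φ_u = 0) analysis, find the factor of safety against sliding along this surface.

FS = 1.64

Taking moments about the centre O, the resisting moment is provided by the undrained shear strength acting along the arc:
Arc length L_a = R·θ = 16.6·(84.2°·π/180) = 16.6·1.4696 = 24.39 m
M_R = s_u·L_a·R = 81·24.39·16.6 = 32801.3 kN·m/m
M_D = W·d = 2308·8.68 = 20033.4 kN·m/m
FS = M_R / M_D = 32801.3 / 20033.4 = 1.637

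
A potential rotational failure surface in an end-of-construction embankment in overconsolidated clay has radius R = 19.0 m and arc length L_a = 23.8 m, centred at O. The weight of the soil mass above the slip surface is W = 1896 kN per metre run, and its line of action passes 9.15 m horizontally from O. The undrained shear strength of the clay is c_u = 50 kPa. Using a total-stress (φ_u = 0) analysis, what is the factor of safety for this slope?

Taking moments about the centre O, the resisting moment is provided by the undrained shear strength acting along the arc:
M_R = c_u·L_a·R = 50·23.80·19.0 = 22610.0 kN·m/m
M_D = W·d = 1896·9.15 = 17348.4 kN·m/m
FS = M_R / M_D = 22610.0 / 17348.4 = 1.303

FS = 1.30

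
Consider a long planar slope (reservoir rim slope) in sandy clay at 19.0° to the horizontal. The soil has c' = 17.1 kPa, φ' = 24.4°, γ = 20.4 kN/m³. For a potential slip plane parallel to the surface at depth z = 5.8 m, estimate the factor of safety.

For an infinite slope with a slip plane parallel to the surface (no pore pressure): FS = [c' + γz cos²β tanφ'] / [γz sinβ cosβ].
γz = 20.4·5.8 = 118.32 kN/m²
Numerator = 17.1 + 118.32·cos²19.0°·tan24.4° = 17.1 + 118.32·0.8940·0.4536 = 65.083 kPa
Denominator = 118.32·sin19.0°·cos19.0° = 118.32·0.3256·0.9455 = 36.423 kPa
FS = 65.083 / 36.423 = 1.787

FS = 1.79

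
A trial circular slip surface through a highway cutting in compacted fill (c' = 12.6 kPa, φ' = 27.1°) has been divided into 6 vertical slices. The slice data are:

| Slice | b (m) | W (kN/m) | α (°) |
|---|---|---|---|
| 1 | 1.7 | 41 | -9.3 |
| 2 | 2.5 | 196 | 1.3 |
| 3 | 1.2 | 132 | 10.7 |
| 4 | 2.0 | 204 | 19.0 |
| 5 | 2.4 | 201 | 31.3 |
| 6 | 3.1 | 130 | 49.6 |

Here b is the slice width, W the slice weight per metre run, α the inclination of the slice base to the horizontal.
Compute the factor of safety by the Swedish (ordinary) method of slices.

Ordinary method of slices: FS = Σ[c'·Δl_i + (W_i cosα_i)·tanφ'] / Σ W_i sinα_i, with Δl_i = b_i / cosα_i.
Slice 1: Δl = 1.7/cos(-9.3°) = 1.723 m; N'_1 = 41·cos(-9.3°) = 40.5; c'Δl = 21.71; W sinα = -6.6
Slice 2: Δl = 2.5/cos1.3° = 2.501 m; N'_2 = 196·cos1.3° = 195.9; c'Δl = 31.51; W sinα = 4.4
Slice 3: Δl = 1.2/cos10.7° = 1.221 m; N'_3 = 132·cos10.7° = 129.7; c'Δl = 15.39; W sinα = 24.5
Slice 4: Δl = 2.0/cos19.0° = 2.115 m; N'_4 = 204·cos19.0° = 192.9; c'Δl = 26.65; W sinα = 66.4
Slice 5: Δl = 2.4/cos31.3° = 2.809 m; N'_5 = 201·cos31.3° = 171.7; c'Δl = 35.39; W sinα = 104.4
Slice 6: Δl = 3.1/cos49.6° = 4.783 m; N'_6 = 130·cos49.6° = 84.3; c'Δl = 60.27; W sinα = 99.0
Σc'Δl = 190.9 kN/m; ΣN' = 815.0 kN/m; ΣW sinα = 292.2 kN/m
Resisting = 190.9 + 815.0·tan27.1° = 190.9 + 417.1 = 608.0 kN/m
FS = 608.0 / 292.2 = 2.081

FS = 2.08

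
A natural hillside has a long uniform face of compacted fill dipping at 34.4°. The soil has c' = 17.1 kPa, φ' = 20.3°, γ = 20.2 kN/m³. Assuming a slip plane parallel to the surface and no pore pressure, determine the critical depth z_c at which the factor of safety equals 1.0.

z_c = 3.95 m

Setting FS = 1.00 in FS = [c' + γz cos²β tanφ'] / [γz sinβ cosβ] and solving for z:
z = c' / [γ cosβ (FS·sinβ − cosβ·tanφ')]
  = 17.1 / [20.2·cos34.4°·(1.00·sin34.4° − cos34.4°·tan20.3°)]
  = 17.1 / [20.2·0.8251·(1.00·0.5650 − 0.8251·0.3699)]
  = 17.1 / 4.3293 = 3.950 m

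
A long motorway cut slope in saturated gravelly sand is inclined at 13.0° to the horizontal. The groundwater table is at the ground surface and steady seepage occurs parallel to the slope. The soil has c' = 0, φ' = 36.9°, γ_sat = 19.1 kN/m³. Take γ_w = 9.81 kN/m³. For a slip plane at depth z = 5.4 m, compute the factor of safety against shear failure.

FS = 1.58

With seepage parallel to the slope and the water table at the surface, the effective normal stress on the slip plane uses the buoyant unit weight γ' = γ_sat − γ_w while the driving shear stress uses γ_sat:
FS = [c' + γ' z cos²β tanφ'] / [γ_sat z sinβ cosβ]
(For c' = 0 this reduces to FS = (γ'/γ_sat)·tanφ'/tanβ.)
γ' = 19.1 − 9.81 = 9.29 kN/m³
Numerator = 0.0 + 9.29·5.4·cos²13.0°·tan36.9° = 0.0 + 9.29·5.4·0.9494·0.7508 = 35.760 kPa
Denominator = 19.1·5.4·sin13.0°·cos13.0° = 19.1·5.4·0.2250·0.9744 = 22.607 kPa
FS = 35.760 / 22.607 = 1.582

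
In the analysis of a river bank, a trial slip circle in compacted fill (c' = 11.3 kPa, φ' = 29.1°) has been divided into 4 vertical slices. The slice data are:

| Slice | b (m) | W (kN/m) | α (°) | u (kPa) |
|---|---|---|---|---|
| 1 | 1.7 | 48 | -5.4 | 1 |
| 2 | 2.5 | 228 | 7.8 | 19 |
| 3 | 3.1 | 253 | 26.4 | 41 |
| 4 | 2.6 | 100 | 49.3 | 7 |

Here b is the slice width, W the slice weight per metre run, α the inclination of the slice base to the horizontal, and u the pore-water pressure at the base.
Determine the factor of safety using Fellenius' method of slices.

FS = 1.51

Ordinary method of slices: FS = Σ[c'·Δl_i + (W_i cosα_i − u_i·Δl_i)·tanφ'] / Σ W_i sinα_i, with Δl_i = b_i / cosα_i.
Slice 1: Δl = 1.7/cos(-5.4°) = 1.708 m; N'_1 = 48·cos(-5.4°) − 1·1.708 = 46.1; c'Δl = 19.30; W sinα = -4.5
Slice 2: Δl = 2.5/cos7.8° = 2.523 m; N'_2 = 228·cos7.8° − 19·2.523 = 177.9; c'Δl = 28.51; W sinα = 30.9
Slice 3: Δl = 3.1/cos26.4° = 3.461 m; N'_3 = 253·cos26.4° − 41·3.461 = 84.7; c'Δl = 39.11; W sinα = 112.5
Slice 4: Δl = 2.6/cos49.3° = 3.987 m; N'_4 = 100·cos49.3° − 7·3.987 = 37.3; c'Δl = 45.05; W sinα = 75.8
Σc'Δl = 132.0 kN/m; ΣN' = 346.0 kN/m; ΣW sinα = 214.7 kN/m
Resisting = 132.0 + 346.0·tan29.1° = 132.0 + 192.6 = 324.6 kN/m
FS = 324.6 / 214.7 = 1.512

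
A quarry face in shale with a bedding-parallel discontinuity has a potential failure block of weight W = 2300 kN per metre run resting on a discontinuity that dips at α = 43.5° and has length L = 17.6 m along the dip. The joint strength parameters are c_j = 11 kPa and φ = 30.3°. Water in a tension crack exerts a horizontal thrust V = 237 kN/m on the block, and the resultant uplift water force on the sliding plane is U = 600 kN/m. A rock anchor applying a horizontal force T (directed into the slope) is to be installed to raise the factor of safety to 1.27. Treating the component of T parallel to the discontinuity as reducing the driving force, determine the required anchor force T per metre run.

T = 1138 kN/m

Resolving forces along and normal to the sliding plane, with the horizontal anchor force T adding T·sinα to the effective normal force and T·cosα acting up the plane against the driving force:
FS = [c_jL + (W cosα − U − V sinα + T sinα) tanφ] / [W sinα + V cosα − T cosα]
Without the anchor: N' = 905.2 kN/m, driving T_d = 1755.1 kN/m, resisting R = 11·17.6 + 905.2·tan30.3° = 722.6 kN/m, FS = 0.41.
Setting FS = 1.27 and solving for T:
1.27·(1755.1 − T cos43.5°) = 722.6 + T sin43.5°·tan30.3°
T·(sin43.5°·tan30.3° + 1.27·cos43.5°) = 1.27·1755.1 − 722.6
T·(0.6884·0.5844 + 1.27·0.7254) = 2229.0 − 722.6 = 1506.4
T·1.3235 = 1506.4
T = 1138.3 kN/m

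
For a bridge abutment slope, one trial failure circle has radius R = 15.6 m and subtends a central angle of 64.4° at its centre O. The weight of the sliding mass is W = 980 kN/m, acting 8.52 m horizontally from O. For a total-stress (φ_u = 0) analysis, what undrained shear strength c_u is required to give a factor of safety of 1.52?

FS = c_u·L_a·R / (W·d), so c_u = FS·W·d / (L_a·R).
Arc length L_a = R·θ = 15.6·(64.4°·π/180) = 15.6·1.1240 = 17.53 m
c_u = 1.52·980·8.52 / (17.53·15.6) = 12691.4 / 273.53 = 46.40 kPa

c_u = 46.4 kPa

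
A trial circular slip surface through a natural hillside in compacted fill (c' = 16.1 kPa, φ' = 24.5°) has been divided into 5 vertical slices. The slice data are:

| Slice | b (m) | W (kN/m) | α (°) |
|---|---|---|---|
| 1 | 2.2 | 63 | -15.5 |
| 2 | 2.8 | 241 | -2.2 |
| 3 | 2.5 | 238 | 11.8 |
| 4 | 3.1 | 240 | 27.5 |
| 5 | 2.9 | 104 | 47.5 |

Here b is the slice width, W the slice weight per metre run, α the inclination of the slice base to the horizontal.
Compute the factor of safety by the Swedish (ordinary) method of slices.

FS = 2.96

Ordinary method of slices: FS = Σ[c'·Δl_i + (W_i cosα_i)·tanφ'] / Σ W_i sinα_i, with Δl_i = b_i / cosα_i.
Slice 1: Δl = 2.2/cos(-15.5°) = 2.283 m; N'_1 = 63·cos(-15.5°) = 60.7; c'Δl = 36.76; W sinα = -16.8
Slice 2: Δl = 2.8/cos(-2.2°) = 2.802 m; N'_2 = 241·cos(-2.2°) = 240.8; c'Δl = 45.11; W sinα = -9.3
Slice 3: Δl = 2.5/cos11.8° = 2.554 m; N'_3 = 238·cos11.8° = 233.0; c'Δl = 41.12; W sinα = 48.7
Slice 4: Δl = 3.1/cos27.5° = 3.495 m; N'_4 = 240·cos27.5° = 212.9; c'Δl = 56.27; W sinα = 110.8
Slice 5: Δl = 2.9/cos47.5° = 4.293 m; N'_5 = 104·cos47.5° = 70.3; c'Δl = 69.11; W sinα = 76.7
Σc'Δl = 248.4 kN/m; ΣN' = 817.6 kN/m; ΣW sinα = 210.1 kN/m
Resisting = 248.4 + 817.6·tan24.5° = 248.4 + 372.6 = 621.0 kN/m
FS = 621.0 / 210.1 = 2.956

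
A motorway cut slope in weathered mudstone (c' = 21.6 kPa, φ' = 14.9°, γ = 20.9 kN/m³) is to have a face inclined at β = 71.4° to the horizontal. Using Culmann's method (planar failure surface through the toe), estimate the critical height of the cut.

Culmann's analysis gives the critical failure plane at α_cr = (β + φ')/2 = (71.4 + 14.9)/2 = 43.2°, and the critical height
H_c = (4c'/γ) · sinβ cosφ' / [1 − cos(β − φ')]
    = (4·21.6/20.9) · sin71.4°·cos14.9° / [1 − cos(56.5°)]
    = 4.134 · 0.9478·0.9664 / [1 − 0.5519]
    = 4.134 · 0.9159 / 0.4481
    = 8.45 m

H_c = 8.45 m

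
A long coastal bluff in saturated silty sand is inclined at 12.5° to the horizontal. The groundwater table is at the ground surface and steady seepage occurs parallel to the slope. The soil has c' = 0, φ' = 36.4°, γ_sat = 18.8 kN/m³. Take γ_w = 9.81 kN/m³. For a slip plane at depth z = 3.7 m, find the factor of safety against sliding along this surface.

With seepage parallel to the slope and the water table at the surface, the effective normal stress on the slip plane uses the buoyant unit weight γ' = γ_sat − γ_w while the driving shear stress uses γ_sat:
FS = [c' + γ' z cos²β tanφ'] / [γ_sat z sinβ cosβ]
(For c' = 0 this reduces to FS = (γ'/γ_sat)·tanφ'/tanβ.)
γ' = 18.8 − 9.81 = 8.99 kN/m³
Numerator = 0.0 + 8.99·3.7·cos²12.5°·tan36.4° = 0.0 + 8.99·3.7·0.9532·0.7373 = 23.375 kPa
Denominator = 18.8·3.7·sin12.5°·cos12.5° = 18.8·3.7·0.2164·0.9763 = 14.699 kPa
FS = 23.375 / 14.699 = 1.590

FS = 1.59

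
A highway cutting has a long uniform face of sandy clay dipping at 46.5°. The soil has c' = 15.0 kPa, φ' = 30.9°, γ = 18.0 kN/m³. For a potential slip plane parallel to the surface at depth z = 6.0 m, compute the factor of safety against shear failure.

FS = 0.85

For an infinite slope with a slip plane parallel to the surface (no pore pressure): FS = [c' + γz cos²β tanφ'] / [γz sinβ cosβ].
γz = 18.0·6.0 = 108.00 kN/m²
Numerator = 15.0 + 108.00·cos²46.5°·tan30.9° = 15.0 + 108.00·0.4738·0.5985 = 45.627 kPa
Denominator = 108.00·sin46.5°·cos46.5° = 108.00·0.7254·0.6884 = 53.926 kPa
FS = 45.627 / 53.926 = 0.846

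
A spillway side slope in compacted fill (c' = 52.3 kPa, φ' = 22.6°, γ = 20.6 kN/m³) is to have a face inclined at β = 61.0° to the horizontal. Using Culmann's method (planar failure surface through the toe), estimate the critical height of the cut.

H_c = 37.91 m

Culmann's analysis gives the critical failure plane at α_cr = (β + φ')/2 = (61.0 + 22.6)/2 = 41.8°, and the critical height
H_c = (4c'/γ) · sinβ cosφ' / [1 − cos(β − φ')]
    = (4·52.3/20.6) · sin61.0°·cos22.6° / [1 − cos(38.4°)]
    = 10.155 · 0.8746·0.9232 / [1 − 0.7837]
    = 10.155 · 0.8075 / 0.2163
    = 37.91 m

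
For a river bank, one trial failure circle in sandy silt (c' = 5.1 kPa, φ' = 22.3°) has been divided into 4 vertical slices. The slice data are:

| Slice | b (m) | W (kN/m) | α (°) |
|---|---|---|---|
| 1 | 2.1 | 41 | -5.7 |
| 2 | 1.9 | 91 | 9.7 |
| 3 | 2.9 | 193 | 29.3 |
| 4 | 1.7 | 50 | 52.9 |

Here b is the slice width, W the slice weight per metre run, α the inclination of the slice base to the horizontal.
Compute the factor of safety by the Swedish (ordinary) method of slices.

FS = 1.28

Ordinary method of slices: FS = Σ[c'·Δl_i + (W_i cosα_i)·tanφ'] / Σ W_i sinα_i, with Δl_i = b_i / cosα_i.
Slice 1: Δl = 2.1/cos(-5.7°) = 2.110 m; N'_1 = 41·cos(-5.7°) = 40.8; c'Δl = 10.76; W sinα = -4.1
Slice 2: Δl = 1.9/cos9.7° = 1.928 m; N'_2 = 91·cos9.7° = 89.7; c'Δl = 9.83; W sinα = 15.3
Slice 3: Δl = 2.9/cos29.3° = 3.325 m; N'_3 = 193·cos29.3° = 168.3; c'Δl = 16.96; W sinα = 94.5
Slice 4: Δl = 1.7/cos52.9° = 2.818 m; N'_4 = 50·cos52.9° = 30.2; c'Δl = 14.37; W sinα = 39.9
Σc'Δl = 51.9 kN/m; ΣN' = 329.0 kN/m; ΣW sinα = 145.6 kN/m
Resisting = 51.9 + 329.0·tan22.3° = 51.9 + 134.9 = 186.8 kN/m
FS = 186.8 / 145.6 = 1.283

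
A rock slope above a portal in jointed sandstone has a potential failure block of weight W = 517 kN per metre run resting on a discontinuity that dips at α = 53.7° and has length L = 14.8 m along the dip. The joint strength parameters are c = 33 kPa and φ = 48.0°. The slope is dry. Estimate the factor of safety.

Resolving the block weight along and normal to the plane and applying the Mohr–Coulomb strength on the joint:
N' = W cosα = 517·cos53.7° = 306.1 kN/m
Driving force T = W sinα = 517·sin53.7° = 416.7 kN/m
Resisting force R = c·L + N'·tanφ = 33·14.8 + 306.1·tan48.0° = 488.4 + 339.9 = 828.3 kN/m
FS = R / T = 828.3 / 416.7 = 1.988

FS = 1.99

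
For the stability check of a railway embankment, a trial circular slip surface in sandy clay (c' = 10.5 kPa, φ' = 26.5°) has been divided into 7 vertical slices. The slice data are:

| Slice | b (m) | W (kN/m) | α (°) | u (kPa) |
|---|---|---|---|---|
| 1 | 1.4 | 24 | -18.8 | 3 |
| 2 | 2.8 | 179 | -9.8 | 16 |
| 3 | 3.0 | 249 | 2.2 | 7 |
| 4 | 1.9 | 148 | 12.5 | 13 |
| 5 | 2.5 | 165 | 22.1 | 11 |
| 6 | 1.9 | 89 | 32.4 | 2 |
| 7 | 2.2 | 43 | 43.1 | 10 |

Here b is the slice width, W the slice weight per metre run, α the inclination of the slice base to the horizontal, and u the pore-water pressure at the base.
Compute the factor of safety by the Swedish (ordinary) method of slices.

FS = 3.69

Ordinary method of slices: FS = Σ[c'·Δl_i + (W_i cosα_i − u_i·Δl_i)·tanφ'] / Σ W_i sinα_i, with Δl_i = b_i / cosα_i.
Slice 1: Δl = 1.4/cos(-18.8°) = 1.479 m; N'_1 = 24·cos(-18.8°) − 3·1.479 = 18.3; c'Δl = 15.53; W sinα = -7.7
Slice 2: Δl = 2.8/cos(-9.8°) = 2.841 m; N'_2 = 179·cos(-9.8°) − 16·2.841 = 130.9; c'Δl = 29.84; W sinα = -30.5
Slice 3: Δl = 3.0/cos2.2° = 3.002 m; N'_3 = 249·cos2.2° − 7·3.002 = 227.8; c'Δl = 31.52; W sinα = 9.6
Slice 4: Δl = 1.9/cos12.5° = 1.946 m; N'_4 = 148·cos12.5° − 13·1.946 = 119.2; c'Δl = 20.43; W sinα = 32.0
Slice 5: Δl = 2.5/cos22.1° = 2.698 m; N'_5 = 165·cos22.1° − 11·2.698 = 123.2; c'Δl = 28.33; W sinα = 62.1
Slice 6: Δl = 1.9/cos32.4° = 2.250 m; N'_6 = 89·cos32.4° − 2·2.250 = 70.6; c'Δl = 23.63; W sinα = 47.7
Slice 7: Δl = 2.2/cos43.1° = 3.013 m; N'_7 = 43·cos43.1° − 10·3.013 = 1.3; c'Δl = 31.64; W sinα = 29.4
Σc'Δl = 180.9 kN/m; ΣN' = 691.3 kN/m; ΣW sinα = 142.5 kN/m
Resisting = 180.9 + 691.3·tan26.5° = 180.9 + 344.7 = 525.6 kN/m
FS = 525.6 / 142.5 = 3.687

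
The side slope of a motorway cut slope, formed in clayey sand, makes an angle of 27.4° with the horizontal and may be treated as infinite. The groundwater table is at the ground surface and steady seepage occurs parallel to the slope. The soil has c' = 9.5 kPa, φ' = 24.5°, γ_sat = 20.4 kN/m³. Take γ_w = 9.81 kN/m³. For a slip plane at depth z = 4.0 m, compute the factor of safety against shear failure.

With seepage parallel to the slope and the water table at the surface, the effective normal stress on the slip plane uses the buoyant unit weight γ' = γ_sat − γ_w while the driving shear stress uses γ_sat:
FS = [c' + γ' z cos²β tanφ'] / [γ_sat z sinβ cosβ]
γ' = 20.4 − 9.81 = 10.59 kN/m³
Numerator = 9.5 + 10.59·4.0·cos²27.4°·tan24.5° = 9.5 + 10.59·4.0·0.7882·0.4557 = 24.716 kPa
Denominator = 20.4·4.0·sin27.4°·cos27.4° = 20.4·4.0·0.4602·0.8878 = 33.340 kPa
FS = 24.716 / 33.340 = 0.741

FS = 0.74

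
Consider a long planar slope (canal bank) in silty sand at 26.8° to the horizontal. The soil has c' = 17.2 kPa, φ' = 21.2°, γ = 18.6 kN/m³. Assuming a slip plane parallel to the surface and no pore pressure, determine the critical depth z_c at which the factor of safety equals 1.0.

Setting FS = 1.00 in FS = [c' + γz cos²β tanφ'] / [γz sinβ cosβ] and solving for z:
z = c' / [γ cosβ (FS·sinβ − cosβ·tanφ')]
  = 17.2 / [18.6·cos26.8°·(1.00·sin26.8° − cos26.8°·tan21.2°)]
  = 17.2 / [18.6·0.8926·(1.00·0.4509 − 0.8926·0.3879)]
  = 17.2 / 1.7377 = 9.898 m

z_c = 9.90 m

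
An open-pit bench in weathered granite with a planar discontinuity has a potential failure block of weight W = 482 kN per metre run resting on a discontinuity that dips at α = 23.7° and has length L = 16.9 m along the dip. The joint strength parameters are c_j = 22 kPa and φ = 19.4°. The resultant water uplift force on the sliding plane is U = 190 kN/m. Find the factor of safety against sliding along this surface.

Resolving the block weight along and normal to the plane and applying the Mohr–Coulomb strength on the joint:
N' = W cosα − U = 482·cos23.7° − 190 = 251.3 kN/m
Driving force T = W sinα = 482·sin23.7° = 193.7 kN/m
Resisting force R = c_j·L + N'·tanφ = 22·16.9 + 251.3·tan19.4° = 371.8 + 88.5 = 460.3 kN/m
FS = R / T = 460.3 / 193.7 = 2.376

FS = 2.38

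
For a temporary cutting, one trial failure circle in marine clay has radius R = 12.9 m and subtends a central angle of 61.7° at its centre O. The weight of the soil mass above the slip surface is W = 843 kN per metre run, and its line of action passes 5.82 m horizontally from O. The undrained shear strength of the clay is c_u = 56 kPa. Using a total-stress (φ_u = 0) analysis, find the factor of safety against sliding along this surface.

Taking moments about the centre O, the resisting moment is provided by the undrained shear strength acting along the arc:
Arc length L_a = R·θ = 12.9·(61.7°·π/180) = 12.9·1.0769 = 13.89 m
M_R = c_u·L_a·R = 56·13.89·12.9 = 10035.3 kN·m/m
M_D = W·d = 843·5.82 = 4906.3 kN·m/m
FS = M_R / M_D = 10035.3 / 4906.3 = 2.045

FS = 2.05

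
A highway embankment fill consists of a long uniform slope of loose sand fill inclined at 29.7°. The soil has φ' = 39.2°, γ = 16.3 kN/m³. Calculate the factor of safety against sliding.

FS = 1.43

For a dry cohesionless infinite slope the factor of safety is FS = tanφ' / tanβ.
FS = tan39.2° / tan29.7° = 0.8156 / 0.5704 = 1.430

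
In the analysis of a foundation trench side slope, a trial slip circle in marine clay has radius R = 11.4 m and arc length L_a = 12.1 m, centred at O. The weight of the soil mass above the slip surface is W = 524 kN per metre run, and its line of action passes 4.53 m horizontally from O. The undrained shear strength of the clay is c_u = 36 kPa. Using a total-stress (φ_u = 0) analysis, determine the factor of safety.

FS = 2.09

Taking moments about the centre O, the resisting moment is provided by the undrained shear strength acting along the arc:
M_R = c_u·L_a·R = 36·12.10·11.4 = 4965.8 kN·m/m
M_D = W·d = 524·4.53 = 2373.7 kN·m/m
FS = M_R / M_D = 4965.8 / 2373.7 = 2.092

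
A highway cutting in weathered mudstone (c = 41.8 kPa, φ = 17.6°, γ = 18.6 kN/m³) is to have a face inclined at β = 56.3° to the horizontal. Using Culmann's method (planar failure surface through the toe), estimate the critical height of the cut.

Culmann's analysis gives the critical failure plane at α_cr = (β + φ)/2 = (56.3 + 17.6)/2 = 37.0°, and the critical height
H_c = (4c/γ) · sinβ cosφ / [1 − cos(β − φ)]
    = (4·41.8/18.6) · sin56.3°·cos17.6° / [1 − cos(38.7°)]
    = 8.989 · 0.8320·0.9532 / [1 − 0.7804]
    = 8.989 · 0.7930 / 0.2196
    = 32.47 m

H_c = 32.47 m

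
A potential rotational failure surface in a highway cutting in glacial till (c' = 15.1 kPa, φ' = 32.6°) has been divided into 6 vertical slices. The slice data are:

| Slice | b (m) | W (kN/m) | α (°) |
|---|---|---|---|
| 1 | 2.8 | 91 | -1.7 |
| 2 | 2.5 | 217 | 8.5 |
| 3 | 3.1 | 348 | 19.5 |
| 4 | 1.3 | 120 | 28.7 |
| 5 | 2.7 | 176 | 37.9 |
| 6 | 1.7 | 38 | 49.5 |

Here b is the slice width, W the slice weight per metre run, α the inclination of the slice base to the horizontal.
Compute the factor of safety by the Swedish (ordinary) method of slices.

FS = 2.41

Ordinary method of slices: FS = Σ[c'·Δl_i + (W_i cosα_i)·tanφ'] / Σ W_i sinα_i, with Δl_i = b_i / cosα_i.
Slice 1: Δl = 2.8/cos(-1.7°) = 2.801 m; N'_1 = 91·cos(-1.7°) = 91.0; c'Δl = 42.30; W sinα = -2.7
Slice 2: Δl = 2.5/cos8.5° = 2.528 m; N'_2 = 217·cos8.5° = 214.6; c'Δl = 38.17; W sinα = 32.1
Slice 3: Δl = 3.1/cos19.5° = 3.289 m; N'_3 = 348·cos19.5° = 328.0; c'Δl = 49.66; W sinα = 116.2
Slice 4: Δl = 1.3/cos28.7° = 1.482 m; N'_4 = 120·cos28.7° = 105.3; c'Δl = 22.38; W sinα = 57.6
Slice 5: Δl = 2.7/cos37.9° = 3.422 m; N'_5 = 176·cos37.9° = 138.9; c'Δl = 51.67; W sinα = 108.1
Slice 6: Δl = 1.7/cos49.5° = 2.618 m; N'_6 = 38·cos49.5° = 24.7; c'Δl = 39.53; W sinα = 28.9
Σc'Δl = 243.7 kN/m; ΣN' = 902.4 kN/m; ΣW sinα = 340.2 kN/m
Resisting = 243.7 + 902.4·tan32.6° = 243.7 + 577.1 = 820.8 kN/m
FS = 820.8 / 340.2 = 2.413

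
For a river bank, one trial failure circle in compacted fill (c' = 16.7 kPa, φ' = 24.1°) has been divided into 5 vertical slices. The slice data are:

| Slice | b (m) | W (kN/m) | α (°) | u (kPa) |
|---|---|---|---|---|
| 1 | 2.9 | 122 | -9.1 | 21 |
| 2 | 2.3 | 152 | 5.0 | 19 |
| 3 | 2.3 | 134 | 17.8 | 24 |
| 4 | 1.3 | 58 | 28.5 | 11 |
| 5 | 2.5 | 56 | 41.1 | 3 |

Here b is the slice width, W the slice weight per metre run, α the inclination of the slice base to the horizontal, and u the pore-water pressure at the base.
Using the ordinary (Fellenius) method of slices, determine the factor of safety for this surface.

Ordinary method of slices: FS = Σ[c'·Δl_i + (W_i cosα_i − u_i·Δl_i)·tanφ'] / Σ W_i sinα_i, with Δl_i = b_i / cosα_i.
Slice 1: Δl = 2.9/cos(-9.1°) = 2.937 m; N'_1 = 122·cos(-9.1°) − 21·2.937 = 58.8; c'Δl = 49.05; W sinα = -19.3
Slice 2: Δl = 2.3/cos5.0° = 2.309 m; N'_2 = 152·cos5.0° − 19·2.309 = 107.6; c'Δl = 38.56; W sinα = 13.2
Slice 3: Δl = 2.3/cos17.8° = 2.416 m; N'_3 = 134·cos17.8° − 24·2.416 = 69.6; c'Δl = 40.34; W sinα = 41.0
Slice 4: Δl = 1.3/cos28.5° = 1.479 m; N'_4 = 58·cos28.5° − 11·1.479 = 34.7; c'Δl = 24.70; W sinα = 27.7
Slice 5: Δl = 2.5/cos41.1° = 3.318 m; N'_5 = 56·cos41.1° − 3·3.318 = 32.2; c'Δl = 55.40; W sinα = 36.8
Σc'Δl = 208.1 kN/m; ΣN' = 302.9 kN/m; ΣW sinα = 99.4 kN/m
Resisting = 208.1 + 302.9·tan24.1° = 208.1 + 135.5 = 343.5 kN/m
FS = 343.5 / 99.4 = 3.456

FS = 3.46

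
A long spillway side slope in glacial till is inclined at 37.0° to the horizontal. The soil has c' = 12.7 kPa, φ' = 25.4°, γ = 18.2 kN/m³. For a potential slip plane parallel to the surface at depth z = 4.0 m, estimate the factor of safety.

FS = 0.99

For an infinite slope with a slip plane parallel to the surface (no pore pressure): FS = [c' + γz cos²β tanφ'] / [γz sinβ cosβ].
γz = 18.2·4.0 = 72.80 kN/m²
Numerator = 12.7 + 72.80·cos²37.0°·tan25.4° = 12.7 + 72.80·0.6378·0.4748 = 34.748 kPa
Denominator = 72.80·sin37.0°·cos37.0° = 72.80·0.6018·0.7986 = 34.990 kPa
FS = 34.748 / 34.990 = 0.993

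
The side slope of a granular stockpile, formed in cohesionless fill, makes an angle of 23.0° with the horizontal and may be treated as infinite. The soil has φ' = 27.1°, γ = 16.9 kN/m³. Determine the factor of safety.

For a dry cohesionless infinite slope the factor of safety is FS = tanφ' / tanβ.
FS = tan27.1° / tan23.0° = 0.5117 / 0.4245 = 1.206

FS = 1.21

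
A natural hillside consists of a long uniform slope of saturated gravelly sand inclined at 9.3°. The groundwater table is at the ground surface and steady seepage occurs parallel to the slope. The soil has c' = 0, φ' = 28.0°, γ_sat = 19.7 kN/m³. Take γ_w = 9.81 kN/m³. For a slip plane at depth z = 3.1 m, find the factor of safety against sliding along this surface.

With seepage parallel to the slope and the water table at the surface, the effective normal stress on the slip plane uses the buoyant unit weight γ' = γ_sat − γ_w while the driving shear stress uses γ_sat:
FS = [c' + γ' z cos²β tanφ'] / [γ_sat z sinβ cosβ]
(For c' = 0 this reduces to FS = (γ'/γ_sat)·tanφ'/tanβ.)
γ' = 19.7 − 9.81 = 9.89 kN/m³
Numerator = 0.0 + 9.89·3.1·cos²9.3°·tan28.0° = 0.0 + 9.89·3.1·0.9739·0.5317 = 15.876 kPa
Denominator = 19.7·3.1·sin9.3°·cos9.3° = 19.7·3.1·0.1616·0.9869 = 9.739 kPa
FS = 15.876 / 9.739 = 1.630

FS = 1.63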